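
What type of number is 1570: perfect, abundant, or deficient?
deficient

Proper divisors of 1570: sum = 1 + 2 + 5 + 10 + 157 + 314 + 785 = 1274
Since 1274 < 1570, 1570 is deficient.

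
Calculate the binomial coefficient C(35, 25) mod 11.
0

Using Lucas' theorem:
Write n=35 and k=25 in base 11:
n in base 11: [3, 2]
k in base 11: [2, 3]
C(35,25) mod 11 = ∏ C(n_i, k_i) mod 11
Digit binomials (mod 11): C(3,2) = 3; C(2,3) = 0 (k_i > n_i)
Product: 3 × 0 = 0 ≡ 0 (mod 11)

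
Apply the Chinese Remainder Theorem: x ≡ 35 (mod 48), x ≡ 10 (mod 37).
1379

Using Chinese Remainder Theorem:
M = 48 × 37 = 1776
M1 = 37, M2 = 48
y1 = 37^(-1) mod 48 = 13
y2 = 48^(-1) mod 37 = 27
x = (35×37×13 + 10×48×27) mod 1776 = 1379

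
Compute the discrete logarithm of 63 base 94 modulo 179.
73

Baby-step giant-step with step n = ⌈√179⌉ = 14.
Baby steps 94^j mod 179 (j:value) for j=0..13: 0:1, 1:94, 2:65, 3:24, 4:108, 5:128, 6:39, 7:86, 8:29, 9:41, 10:95, 11:159, 12:89, 13:132.
Giant-step multiplier: 94^(-14) ≡ 94^(178-14) = 94^164 ≡ 22 (mod 179).
Giant steps γ_i = 63·22^i mod 179: γ_0=63, γ_1=133, γ_2=62, γ_3=111, γ_4=115, γ_5=24 (in table at j=3).
x = i·n + j = 5·14 + 3 = 73.
Check: 94^73 ≡ 63 (mod 179).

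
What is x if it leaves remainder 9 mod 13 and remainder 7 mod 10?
87

Using Chinese Remainder Theorem:
M = 13 × 10 = 130
M1 = 10, M2 = 13
y1 = 10^(-1) mod 13 = 4
y2 = 13^(-1) mod 10 = 7
x = (9×10×4 + 7×13×7) mod 130 = 87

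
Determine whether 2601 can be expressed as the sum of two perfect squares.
0² + 51² (a=0, b=51)

Factorization: 2601 = 3^2 × 17^2
By Fermat: n is sum of two squares iff every prime p ≡ 3 (mod 4) appears to even power.
All primes ≡ 3 (mod 4) appear to even power.
Search a = 0, 1, 2, … for 2601 - a² a perfect square: first hit at a = 0: 2601 - 0 = 2601 = 51².
2601 = 0² + 51² = 0 + 2601 ✓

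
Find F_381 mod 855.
686

Matrix identity: Q^n = [[F_(n+1), F_n], [F_n, F_(n-1)]] with Q = [[1,1],[1,0]].
n = 381 = 101111101₂. Square-and-multiply, entries mod 855:
Q^1 = [[1,1],[1,0]]
Q^2 = (Q^1)² = [[2,1],[1,1]]
Q^5 = (Q^2)²·Q = [[8,5],[5,3]]
Q^11 = (Q^5)²·Q = [[144,89],[89,55]]
Q^23 = (Q^11)²·Q = [[198,442],[442,611]]
Q^47 = (Q^23)²·Q = [[486,298],[298,188]]
Q^95 = (Q^47)²·Q = [[27,100],[100,782]]
Q^190 = (Q^95)² = [[469,530],[530,794]]
Q^381 = (Q^190)²·Q = [[611,686],[686,780]]
F_381 mod 855 = Q^381[0][1] = 686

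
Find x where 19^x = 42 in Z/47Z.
22

Baby-step giant-step with step n = ⌈√47⌉ = 7.
Baby steps 19^j mod 47 (j:value) for j=0..6: 0:1, 1:19, 2:32, 3:44, 4:37, 5:45, 6:9.
Giant-step multiplier: 19^(-7) ≡ 19^(46-7) = 19^39 ≡ 11 (mod 47).
Giant steps γ_i = 42·11^i mod 47: γ_0=42, γ_1=39, γ_2=6, γ_3=19 (in table at j=1).
x = i·n + j = 3·7 + 1 = 22.
Check: 19^22 ≡ 42 (mod 47).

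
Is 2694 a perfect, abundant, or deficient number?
abundant

Proper divisors of 2694: sum = 1 + 2 + 3 + 6 + 449 + 898 + 1347 = 2706
Since 2706 > 2694, 2694 is abundant.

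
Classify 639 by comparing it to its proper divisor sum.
deficient

Proper divisors of 639: sum = 1 + 3 + 9 + 71 + 213 = 297
Since 297 < 639, 639 is deficient.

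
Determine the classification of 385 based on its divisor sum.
deficient

Proper divisors of 385: sum = 1 + 5 + 7 + 11 + 35 + 55 + 77 = 191
Since 191 < 385, 385 is deficient.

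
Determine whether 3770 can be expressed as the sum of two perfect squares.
7² + 61² (a=7, b=61)

Factorization: 3770 = 2 × 5 × 13 × 29
By Fermat: n is sum of two squares iff every prime p ≡ 3 (mod 4) appears to even power.
All primes ≡ 3 (mod 4) appear to even power.
Search a = 0, 1, 2, … for 3770 - a² a perfect square: first hit at a = 7: 3770 - 49 = 3721 = 61².
3770 = 7² + 61² = 49 + 3721 ✓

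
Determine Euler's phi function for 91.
72

91 = 7 × 13
φ(n) = n × ∏(1 - 1/p) for each prime p dividing n
φ(91) = 91 × (1 - 1/7) × (1 - 1/13) = 72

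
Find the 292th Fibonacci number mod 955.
234

Matrix identity: Q^n = [[F_(n+1), F_n], [F_n, F_(n-1)]] with Q = [[1,1],[1,0]].
n = 292 = 100100100₂. Square-and-multiply, entries mod 955:
Q^1 = [[1,1],[1,0]]
Q^2 = (Q^1)² = [[2,1],[1,1]]
Q^4 = (Q^2)² = [[5,3],[3,2]]
Q^9 = (Q^4)²·Q = [[55,34],[34,21]]
Q^18 = (Q^9)² = [[361,674],[674,642]]
Q^36 = (Q^18)² = [[137,837],[837,255]]
Q^73 = (Q^36)²·Q = [[762,223],[223,539]]
Q^146 = (Q^73)² = [[73,758],[758,270]]
Q^292 = (Q^146)² = [[208,234],[234,929]]
F_292 mod 955 = Q^292[0][1] = 234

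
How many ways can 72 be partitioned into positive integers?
5392783

p(n) counts ways to write n as a sum of positive integers (order ignored).
Euler's pentagonal recurrence: p(k) = p(k-1) + p(k-2) - p(k-5) - p(k-7) + p(k-12) + p(k-15) - ... (offsets j(3j∓1)/2, signs ++--, p(0)=1, p(<0)=0).
DP table for k = 0..71: p(0)=1, p(1)=1, p(2)=2, p(3)=3, p(4)=5, p(5)=7, p(6)=11, p(7)=15, p(8)=22, p(9)=30, p(10)=42, p(11)=56, p(12)=77, p(13)=101, p(14)=135, p(15)=176, p(16)=231, p(17)=297, p(18)=385, p(19)=490, p(20)=627, p(21)=792, p(22)=1002, p(23)=1255, p(24)=1575, p(25)=1958, p(26)=2436, p(27)=3010, p(28)=3718, p(29)=4565, p(30)=5604, p(31)=6842, p(32)=8349, p(33)=10143, p(34)=12310, p(35)=14883, p(36)=17977, p(37)=21637, p(38)=26015, p(39)=31185, p(40)=37338, p(41)=44583, p(42)=53174, p(43)=63261, p(44)=75175, p(45)=89134, p(46)=105558, p(47)=124754, p(48)=147273, p(49)=173525, p(50)=204226, p(51)=239943, p(52)=281589, p(53)=329931, p(54)=386155, p(55)=451276, p(56)=526823, p(57)=614154, p(58)=715220, p(59)=831820, p(60)=966467, p(61)=1121505, p(62)=1300156, p(63)=1505499, p(64)=1741630, p(65)=2012558, p(66)=2323520, p(67)=2679689, p(68)=3087735, p(69)=3554345, p(70)=4087968, p(71)=4697205.
Final step: p(72) = p(71) + p(70) - p(67) - p(65) + p(60) + p(57) - p(50) - p(46) + p(37) + p(32) - p(21) - p(15) + p(2)
= 4697205 + 4087968 - 2679689 - 2012558 + 966467 + 614154 - 204226 - 105558 + 21637 + 8349 - 792 - 176 + 2
= 5392783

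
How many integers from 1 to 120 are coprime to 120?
32

120 = 2^3 × 3 × 5
φ(n) = n × ∏(1 - 1/p) for each prime p dividing n
φ(120) = 120 × (1 - 1/2) × (1 - 1/3) × (1 - 1/5) = 32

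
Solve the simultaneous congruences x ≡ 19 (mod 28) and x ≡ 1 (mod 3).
19

Using Chinese Remainder Theorem:
M = 28 × 3 = 84
M1 = 3, M2 = 28
y1 = 3^(-1) mod 28 = 19
y2 = 28^(-1) mod 3 = 1
x = (19×3×19 + 1×28×1) mod 84 = 19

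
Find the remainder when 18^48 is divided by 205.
51

Repeated squaring. Binary of 48 = 110000.
18^1 ≡ 18 (mod 205); 18^2 ≡ 119 (mod 205); 18^4 ≡ 16 (mod 205); 18^8 ≡ 51 (mod 205); 18^16 ≡ 141 (mod 205); 18^32 ≡ 201 (mod 205)
18^48 = 18^16 × 18^32 ≡ 51 (mod 205)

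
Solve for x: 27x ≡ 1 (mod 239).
62

gcd(27, 239) = 1, so the inverse exists.
Extended Euclidean algorithm on (239, 27):
239 = 8 × 27 + 23  ⟹  23 = (1)·239 + (-8)·27
27 = 1 × 23 + 4  ⟹  4 = (-1)·239 + (9)·27
23 = 5 × 4 + 3  ⟹  3 = (6)·239 + (-53)·27
4 = 1 × 3 + 1  ⟹  1 = (-7)·239 + (62)·27
So (62)·27 ≡ 1 (mod 239), i.e. 27^(-1) ≡ 62 (mod 239).
Check: 27 × 62 = 1674 ≡ 1 (mod 239)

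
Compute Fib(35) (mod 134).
91

Matrix identity: Q^n = [[F_(n+1), F_n], [F_n, F_(n-1)]] with Q = [[1,1],[1,0]].
n = 35 = 100011₂. Square-and-multiply, entries mod 134:
Q^1 = [[1,1],[1,0]]
Q^2 = (Q^1)² = [[2,1],[1,1]]
Q^4 = (Q^2)² = [[5,3],[3,2]]
Q^8 = (Q^4)² = [[34,21],[21,13]]
Q^17 = (Q^8)²·Q = [[38,123],[123,49]]
Q^35 = (Q^17)²·Q = [[72,91],[91,115]]
F_35 mod 134 = Q^35[0][1] = 91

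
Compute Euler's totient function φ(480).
128

480 = 2^5 × 3 × 5
φ(n) = n × ∏(1 - 1/p) for each prime p dividing n
φ(480) = 480 × (1 - 1/2) × (1 - 1/3) × (1 - 1/5) = 128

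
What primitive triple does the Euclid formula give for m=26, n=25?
(51, 1300, 1301)

Euclid's formula: a = m² - n², b = 2mn, c = m² + n²
m = 26, n = 25
a = 26² - 25² = 676 - 625 = 51
b = 2 × 26 × 25 = 1300
c = 26² + 25² = 676 + 625 = 1301
Verification: 51² + 1300² = 2601 + 1690000 = 1692601 = 1301² ✓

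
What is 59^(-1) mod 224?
19

gcd(59, 224) = 1, so the inverse exists.
Extended Euclidean algorithm on (224, 59):
224 = 3 × 59 + 47  ⟹  47 = (1)·224 + (-3)·59
59 = 1 × 47 + 12  ⟹  12 = (-1)·224 + (4)·59
47 = 3 × 12 + 11  ⟹  11 = (4)·224 + (-15)·59
12 = 1 × 11 + 1  ⟹  1 = (-5)·224 + (19)·59
So (19)·59 ≡ 1 (mod 224), i.e. 59^(-1) ≡ 19 (mod 224).
Check: 59 × 19 = 1121 ≡ 1 (mod 224)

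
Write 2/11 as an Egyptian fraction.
1/6 + 1/66

Greedy algorithm:
2/11: ceiling(11/2) = 6, use 1/6
1/66: ceiling(66/1) = 66, use 1/66
Result: 2/11 = 1/6 + 1/66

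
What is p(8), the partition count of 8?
22

p(n) counts ways to write n as a sum of positive integers (order ignored).
Examples: 8; 7 + 1; 6 + 2; 6 + 1 + 1; 5 + 3; ... (22 total)
p(8) = 22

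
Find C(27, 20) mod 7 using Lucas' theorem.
3

Using Lucas' theorem:
Write n=27 and k=20 in base 7:
n in base 7: [3, 6]
k in base 7: [2, 6]
C(27,20) mod 7 = ∏ C(n_i, k_i) mod 7
Digit binomials (mod 7): C(3,2) = 3; C(6,6) = 1
Product: 3 × 1 = 3 ≡ 3 (mod 7)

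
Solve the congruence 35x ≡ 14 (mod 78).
x ≡ 16 (mod 78)

gcd(35, 78) = 1, which divides 14, so solutions exist.
Find 35^(-1) mod 78 by the extended Euclidean algorithm:
78 = 2 × 35 + 8  ⟹  8 = (1)·78 + (-2)·35
35 = 4 × 8 + 3  ⟹  3 = (-4)·78 + (9)·35
8 = 2 × 3 + 2  ⟹  2 = (9)·78 + (-20)·35
3 = 1 × 2 + 1  ⟹  1 = (-13)·78 + (29)·35
So (29)·35 ≡ 1 (mod 78), i.e. 35^(-1) ≡ 29 (mod 78).
x ≡ 29 × 14 = 406 ≡ 16 (mod 78).
Check: 35 × 16 = 560 ≡ 14 (mod 78).
Unique solution: x ≡ 16 (mod 78)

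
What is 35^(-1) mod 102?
35

gcd(35, 102) = 1, so the inverse exists.
Extended Euclidean algorithm on (102, 35):
102 = 2 × 35 + 32  ⟹  32 = (1)·102 + (-2)·35
35 = 1 × 32 + 3  ⟹  3 = (-1)·102 + (3)·35
32 = 10 × 3 + 2  ⟹  2 = (11)·102 + (-32)·35
3 = 1 × 2 + 1  ⟹  1 = (-12)·102 + (35)·35
So (35)·35 ≡ 1 (mod 102), i.e. 35^(-1) ≡ 35 (mod 102).
Check: 35 × 35 = 1225 ≡ 1 (mod 102)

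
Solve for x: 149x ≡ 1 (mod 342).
101

gcd(149, 342) = 1, so the inverse exists.
Extended Euclidean algorithm on (342, 149):
342 = 2 × 149 + 44  ⟹  44 = (1)·342 + (-2)·149
149 = 3 × 44 + 17  ⟹  17 = (-3)·342 + (7)·149
44 = 2 × 17 + 10  ⟹  10 = (7)·342 + (-16)·149
17 = 1 × 10 + 7  ⟹  7 = (-10)·342 + (23)·149
10 = 1 × 7 + 3  ⟹  3 = (17)·342 + (-39)·149
7 = 2 × 3 + 1  ⟹  1 = (-44)·342 + (101)·149
So (101)·149 ≡ 1 (mod 342), i.e. 149^(-1) ≡ 101 (mod 342).
Check: 149 × 101 = 15049 ≡ 1 (mod 342)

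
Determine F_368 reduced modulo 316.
301

Matrix identity: Q^n = [[F_(n+1), F_n], [F_n, F_(n-1)]] with Q = [[1,1],[1,0]].
n = 368 = 101110000₂. Square-and-multiply, entries mod 316:
Q^1 = [[1,1],[1,0]]
Q^2 = (Q^1)² = [[2,1],[1,1]]
Q^5 = (Q^2)²·Q = [[8,5],[5,3]]
Q^11 = (Q^5)²·Q = [[144,89],[89,55]]
Q^23 = (Q^11)²·Q = [[232,217],[217,15]]
Q^46 = (Q^23)² = [[109,195],[195,230]]
Q^92 = (Q^46)² = [[294,61],[61,233]]
Q^184 = (Q^92)² = [[97,231],[231,182]]
Q^368 = (Q^184)² = [[202,301],[301,217]]
F_368 mod 316 = Q^368[0][1] = 301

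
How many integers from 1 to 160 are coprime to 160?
64

160 = 2^5 × 5
φ(n) = n × ∏(1 - 1/p) for each prime p dividing n
φ(160) = 160 × (1 - 1/2) × (1 - 1/5) = 64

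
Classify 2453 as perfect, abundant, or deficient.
deficient

Proper divisors of 2453: sum = 1 + 11 + 223 = 235
Since 235 < 2453, 2453 is deficient.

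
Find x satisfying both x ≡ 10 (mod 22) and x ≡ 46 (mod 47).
516

Using Chinese Remainder Theorem:
M = 22 × 47 = 1034
M1 = 47, M2 = 22
y1 = 47^(-1) mod 22 = 15
y2 = 22^(-1) mod 47 = 15
x = (10×47×15 + 46×22×15) mod 1034 = 516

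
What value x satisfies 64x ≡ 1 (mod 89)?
32

gcd(64, 89) = 1, so the inverse exists.
Extended Euclidean algorithm on (89, 64):
89 = 1 × 64 + 25  ⟹  25 = (1)·89 + (-1)·64
64 = 2 × 25 + 14  ⟹  14 = (-2)·89 + (3)·64
25 = 1 × 14 + 11  ⟹  11 = (3)·89 + (-4)·64
14 = 1 × 11 + 3  ⟹  3 = (-5)·89 + (7)·64
11 = 3 × 3 + 2  ⟹  2 = (18)·89 + (-25)·64
3 = 1 × 2 + 1  ⟹  1 = (-23)·89 + (32)·64
So (32)·64 ≡ 1 (mod 89), i.e. 64^(-1) ≡ 32 (mod 89).
Check: 64 × 32 = 2048 ≡ 1 (mod 89)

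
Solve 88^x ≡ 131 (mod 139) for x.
90

Baby-step giant-step with step n = ⌈√139⌉ = 12.
Baby steps 88^j mod 139 (j:value) for j=0..11: 0:1, 1:88, 2:99, 3:94, 4:71, 5:132, 6:79, 7:2, 8:37, 9:59, 10:49, 11:3.
Giant-step multiplier: 88^(-12) ≡ 88^(138-12) = 88^126 ≡ 129 (mod 139).
Giant steps γ_i = 131·129^i mod 139: γ_0=131, γ_1=80, γ_2=34, γ_3=77, γ_4=64, γ_5=55, γ_6=6, γ_7=79 (in table at j=6).
x = i·n + j = 7·12 + 6 = 90.
Check: 88^90 ≡ 131 (mod 139).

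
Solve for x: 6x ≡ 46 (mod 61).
x ≡ 28 (mod 61)

gcd(6, 61) = 1, which divides 46, so solutions exist.
Find 6^(-1) mod 61 by the extended Euclidean algorithm:
61 = 10 × 6 + 1  ⟹  1 = (1)·61 + (-10)·6
So (-10)·6 ≡ 1 (mod 61), i.e. 6^(-1) ≡ -10 ≡ 51 (mod 61).
x ≡ 51 × 46 = 2346 ≡ 28 (mod 61).
Check: 6 × 28 = 168 ≡ 46 (mod 61).
Unique solution: x ≡ 28 (mod 61)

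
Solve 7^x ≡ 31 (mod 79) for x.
4

Baby-step giant-step with step n = ⌈√79⌉ = 9.
Baby steps 7^j mod 79 (j:value) for j=0..8: 0:1, 1:7, 2:49, 3:27, 4:31, 5:59, 6:18, 7:47, 8:13.
h = 31 is already in the table at j=4, so x = 4.
Check: 7^4 ≡ 31 (mod 79).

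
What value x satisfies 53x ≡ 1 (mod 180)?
17

gcd(53, 180) = 1, so the inverse exists.
Extended Euclidean algorithm on (180, 53):
180 = 3 × 53 + 21  ⟹  21 = (1)·180 + (-3)·53
53 = 2 × 21 + 11  ⟹  11 = (-2)·180 + (7)·53
21 = 1 × 11 + 10  ⟹  10 = (3)·180 + (-10)·53
11 = 1 × 10 + 1  ⟹  1 = (-5)·180 + (17)·53
So (17)·53 ≡ 1 (mod 180), i.e. 53^(-1) ≡ 17 (mod 180).
Check: 53 × 17 = 901 ≡ 1 (mod 180)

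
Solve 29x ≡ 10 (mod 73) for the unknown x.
x ≡ 23 (mod 73)

gcd(29, 73) = 1, which divides 10, so solutions exist.
Find 29^(-1) mod 73 by the extended Euclidean algorithm:
73 = 2 × 29 + 15  ⟹  15 = (1)·73 + (-2)·29
29 = 1 × 15 + 14  ⟹  14 = (-1)·73 + (3)·29
15 = 1 × 14 + 1  ⟹  1 = (2)·73 + (-5)·29
So (-5)·29 ≡ 1 (mod 73), i.e. 29^(-1) ≡ -5 ≡ 68 (mod 73).
x ≡ 68 × 10 = 680 ≡ 23 (mod 73).
Check: 29 × 23 = 667 ≡ 10 (mod 73).
Unique solution: x ≡ 23 (mod 73)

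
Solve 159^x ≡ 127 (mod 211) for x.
89

Baby-step giant-step with step n = ⌈√211⌉ = 15.
Baby steps 159^j mod 211 (j:value) for j=0..14: 0:1, 1:159, 2:172, 3:129, 4:44, 5:33, 6:183, 7:190, 8:37, 9:186, 10:34, 11:131, 12:151, 13:166, 14:19.
Giant-step multiplier: 159^(-15) ≡ 159^(210-15) = 159^195 ≡ 63 (mod 211).
Giant steps γ_i = 127·63^i mod 211: γ_0=127, γ_1=194, γ_2=195, γ_3=47, γ_4=7, γ_5=19 (in table at j=14).
x = i·n + j = 5·15 + 14 = 89.
Check: 159^89 ≡ 127 (mod 211).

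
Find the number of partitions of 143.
20390982757

p(n) counts ways to write n as a sum of positive integers (order ignored).
Euler's pentagonal recurrence: p(k) = p(k-1) + p(k-2) - p(k-5) - p(k-7) + p(k-12) + p(k-15) - ... (offsets j(3j∓1)/2, signs ++--, p(0)=1, p(<0)=0).
DP table for k = 0..142: p(0)=1, p(1)=1, p(2)=2, p(3)=3, p(4)=5, p(5)=7, p(6)=11, p(7)=15, p(8)=22, p(9)=30, p(10)=42, p(11)=56, p(12)=77, p(13)=101, p(14)=135, p(15)=176, p(16)=231, p(17)=297, p(18)=385, p(19)=490, p(20)=627, p(21)=792, p(22)=1002, p(23)=1255, p(24)=1575, p(25)=1958, p(26)=2436, p(27)=3010, p(28)=3718, p(29)=4565, p(30)=5604, p(31)=6842, p(32)=8349, p(33)=10143, p(34)=12310, p(35)=14883, p(36)=17977, p(37)=21637, p(38)=26015, p(39)=31185, p(40)=37338, p(41)=44583, p(42)=53174, p(43)=63261, p(44)=75175, p(45)=89134, p(46)=105558, p(47)=124754, p(48)=147273, p(49)=173525, p(50)=204226, p(51)=239943, p(52)=281589, p(53)=329931, p(54)=386155, p(55)=451276, p(56)=526823, p(57)=614154, p(58)=715220, p(59)=831820, p(60)=966467, p(61)=1121505, p(62)=1300156, p(63)=1505499, p(64)=1741630, p(65)=2012558, p(66)=2323520, p(67)=2679689, p(68)=3087735, p(69)=3554345, p(70)=4087968, p(71)=4697205, p(72)=5392783, p(73)=6185689, p(74)=7089500, p(75)=8118264, p(76)=9289091, p(77)=10619863, p(78)=12132164, p(79)=13848650, p(80)=15796476, p(81)=18004327, p(82)=20506255, p(83)=23338469, p(84)=26543660, p(85)=30167357, p(86)=34262962, p(87)=38887673, p(88)=44108109, p(89)=49995925, p(90)=56634173, p(91)=64112359, p(92)=72533807, p(93)=82010177, p(94)=92669720, p(95)=104651419, p(96)=118114304, p(97)=133230930, p(98)=150198136, p(99)=169229875, p(100)=190569292, p(101)=214481126, p(102)=241265379, p(103)=271248950, p(104)=304801365, p(105)=342325709, p(106)=384276336, p(107)=431149389, p(108)=483502844, p(109)=541946240, p(110)=607163746, p(111)=679903203, p(112)=761002156, p(113)=851376628, p(114)=952050665, p(115)=1064144451, p(116)=1188908248, p(117)=1327710076, p(118)=1482074143, p(119)=1653668665, p(120)=1844349560, p(121)=2056148051, p(122)=2291320912, p(123)=2552338241, p(124)=2841940500, p(125)=3163127352, p(126)=3519222692, p(127)=3913864295, p(128)=4351078600, p(129)=4835271870, p(130)=5371315400, p(131)=5964539504, p(132)=6620830889, p(133)=7346629512, p(134)=8149040695, p(135)=9035836076, p(136)=10015581680, p(137)=11097645016, p(138)=12292341831, p(139)=13610949895, p(140)=15065878135, p(141)=16670689208, p(142)=18440293320.
Final step: p(143) = p(142) + p(141) - p(138) - p(136) + p(131) + p(128) - p(121) - p(117) + p(108) + p(103) - p(92) - p(86) + p(73) + p(66) - p(51) - p(43) + p(26) + p(17)
= 18440293320 + 16670689208 - 12292341831 - 10015581680 + 5964539504 + 4351078600 - 2056148051 - 1327710076 + 483502844 + 271248950 - 72533807 - 34262962 + 6185689 + 2323520 - 239943 - 63261 + 2436 + 297
= 20390982757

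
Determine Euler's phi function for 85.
64

85 = 5 × 17
φ(n) = n × ∏(1 - 1/p) for each prime p dividing n
φ(85) = 85 × (1 - 1/5) × (1 - 1/17) = 64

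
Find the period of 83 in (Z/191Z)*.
190

191 is prime, so ord(83) divides φ(191) = 190.
Divisors of 190: 1, 2, 5, 10, 19, 38, 95, 190.
Repeated squaring: 83^1 ≡ 83, 83^2 ≡ 13, 83^4 ≡ 169, 83^8 ≡ 102, 83^16 ≡ 90, 83^32 ≡ 78, 83^64 ≡ 163, 83^128 ≡ 20 (mod 191).
Test 83^d mod 191 for each divisor d in increasing order:
83^1 ≡ 83
83^2 ≡ 13
83^5 = 83^4·83^1 ≡ 84
83^10 = 83^8·83^2 ≡ 180
83^19 = 83^16·83^2·83^1 ≡ 82
83^38 = 83^32·83^4·83^2 ≡ 39
83^95 = 83^64·83^16·83^8·83^4·83^2·83^1 ≡ 190
83^190 = 83^128·83^32·83^16·83^8·83^4·83^2 ≡ 1  ← first divisor giving 1
The order is 190.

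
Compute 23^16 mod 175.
86

Repeated squaring. Binary of 16 = 10000.
23^1 ≡ 23 (mod 175); 23^2 ≡ 4 (mod 175); 23^4 ≡ 16 (mod 175); 23^8 ≡ 81 (mod 175); 23^16 ≡ 86 (mod 175)
23^16 = 23^16 ≡ 86 (mod 175)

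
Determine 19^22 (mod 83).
69

Repeated squaring. Binary of 22 = 10110.
19^1 ≡ 19 (mod 83); 19^2 ≡ 29 (mod 83); 19^4 ≡ 11 (mod 83); 19^8 ≡ 38 (mod 83); 19^16 ≡ 33 (mod 83)
19^22 = 19^2 × 19^4 × 19^16 ≡ 69 (mod 83)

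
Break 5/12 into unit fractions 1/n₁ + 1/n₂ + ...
1/3 + 1/12

Greedy algorithm:
5/12: ceiling(12/5) = 3, use 1/3
1/12: ceiling(12/1) = 12, use 1/12
Result: 5/12 = 1/3 + 1/12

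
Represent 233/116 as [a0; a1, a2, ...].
[2; 116]

Euclidean algorithm steps:
233 = 2 × 116 + 1
116 = 116 × 1 + 0
Continued fraction: [2; 116]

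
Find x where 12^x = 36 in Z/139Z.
18

Baby-step giant-step with step n = ⌈√139⌉ = 12.
Baby steps 12^j mod 139 (j:value) for j=0..11: 0:1, 1:12, 2:5, 3:60, 4:25, 5:22, 6:125, 7:110, 8:69, 9:133, 10:67, 11:109.
Giant-step multiplier: 12^(-12) ≡ 12^(138-12) = 12^126 ≡ 100 (mod 139).
Giant steps γ_i = 36·100^i mod 139: γ_0=36, γ_1=125 (in table at j=6).
x = i·n + j = 1·12 + 6 = 18.
Check: 12^18 ≡ 36 (mod 139).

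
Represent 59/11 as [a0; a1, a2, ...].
[5; 2, 1, 3]

Euclidean algorithm steps:
59 = 5 × 11 + 4
11 = 2 × 4 + 3
4 = 1 × 3 + 1
3 = 3 × 1 + 0
Continued fraction: [5; 2, 1, 3]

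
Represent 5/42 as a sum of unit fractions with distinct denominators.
1/9 + 1/126

Greedy algorithm:
5/42: ceiling(42/5) = 9, use 1/9
1/126: ceiling(126/1) = 126, use 1/126
Result: 5/42 = 1/9 + 1/126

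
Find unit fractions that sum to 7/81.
1/12 + 1/324

Greedy algorithm:
7/81: ceiling(81/7) = 12, use 1/12
1/324: ceiling(324/1) = 324, use 1/324
Result: 7/81 = 1/12 + 1/324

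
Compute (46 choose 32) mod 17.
0

Using Lucas' theorem:
Write n=46 and k=32 in base 17:
n in base 17: [2, 12]
k in base 17: [1, 15]
C(46,32) mod 17 = ∏ C(n_i, k_i) mod 17
Digit binomials (mod 17): C(2,1) = 2; C(12,15) = 0 (k_i > n_i)
Product: 2 × 0 = 0 ≡ 0 (mod 17)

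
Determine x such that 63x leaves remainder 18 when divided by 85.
x ≡ 61 (mod 85)

gcd(63, 85) = 1, which divides 18, so solutions exist.
Find 63^(-1) mod 85 by the extended Euclidean algorithm:
85 = 1 × 63 + 22  ⟹  22 = (1)·85 + (-1)·63
63 = 2 × 22 + 19  ⟹  19 = (-2)·85 + (3)·63
22 = 1 × 19 + 3  ⟹  3 = (3)·85 + (-4)·63
19 = 6 × 3 + 1  ⟹  1 = (-20)·85 + (27)·63
So (27)·63 ≡ 1 (mod 85), i.e. 63^(-1) ≡ 27 (mod 85).
x ≡ 27 × 18 = 486 ≡ 61 (mod 85).
Check: 63 × 61 = 3843 ≡ 18 (mod 85).
Unique solution: x ≡ 61 (mod 85)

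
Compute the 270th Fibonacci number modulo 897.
452

Matrix identity: Q^n = [[F_(n+1), F_n], [F_n, F_(n-1)]] with Q = [[1,1],[1,0]].
n = 270 = 100001110₂. Square-and-multiply, entries mod 897:
Q^1 = [[1,1],[1,0]]
Q^2 = (Q^1)² = [[2,1],[1,1]]
Q^4 = (Q^2)² = [[5,3],[3,2]]
Q^8 = (Q^4)² = [[34,21],[21,13]]
Q^16 = (Q^8)² = [[700,90],[90,610]]
Q^33 = (Q^16)²·Q = [[658,265],[265,393]]
Q^67 = (Q^33)²·Q = [[417,869],[869,445]]
Q^135 = (Q^67)²·Q = [[738,655],[655,83]]
Q^270 = (Q^135)² = [[424,452],[452,869]]
F_270 mod 897 = Q^270[0][1] = 452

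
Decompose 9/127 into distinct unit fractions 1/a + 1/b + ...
1/15 + 1/239 + 1/65043 + 1/4935625448 + 1/48720797120954775960

Greedy algorithm:
9/127: ceiling(127/9) = 15, use 1/15
8/1905: ceiling(1905/8) = 239, use 1/239
7/455295: ceiling(455295/7) = 65043, use 1/65043
2/9871250895: ceiling(9871250895/2) = 4935625448, use 1/4935625448
1/48720797120954775960: ceiling(48720797120954775960/1) = 48720797120954775960, use 1/48720797120954775960
Result: 9/127 = 1/15 + 1/239 + 1/65043 + 1/4935625448 + 1/48720797120954775960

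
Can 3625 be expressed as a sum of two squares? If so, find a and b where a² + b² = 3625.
5² + 60² (a=5, b=60)

Factorization: 3625 = 5^3 × 29
By Fermat: n is sum of two squares iff every prime p ≡ 3 (mod 4) appears to even power.
All primes ≡ 3 (mod 4) appear to even power.
Search a = 0, 1, 2, … for 3625 - a² a perfect square: first hit at a = 5: 3625 - 25 = 3600 = 60².
3625 = 5² + 60² = 25 + 3600 ✓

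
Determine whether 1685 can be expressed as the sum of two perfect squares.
2² + 41² (a=2, b=41)

Factorization: 1685 = 5 × 337
By Fermat: n is sum of two squares iff every prime p ≡ 3 (mod 4) appears to even power.
All primes ≡ 3 (mod 4) appear to even power.
Search a = 0, 1, 2, … for 1685 - a² a perfect square: first hit at a = 2: 1685 - 4 = 1681 = 41².
1685 = 2² + 41² = 4 + 1681 ✓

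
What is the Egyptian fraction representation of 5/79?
1/16 + 1/1264

Greedy algorithm:
5/79: ceiling(79/5) = 16, use 1/16
1/1264: ceiling(1264/1) = 1264, use 1/1264
Result: 5/79 = 1/16 + 1/1264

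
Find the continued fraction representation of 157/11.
[14; 3, 1, 2]

Euclidean algorithm steps:
157 = 14 × 11 + 3
11 = 3 × 3 + 2
3 = 1 × 2 + 1
2 = 2 × 1 + 0
Continued fraction: [14; 3, 1, 2]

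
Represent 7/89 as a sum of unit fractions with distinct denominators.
1/13 + 1/579 + 1/669903

Greedy algorithm:
7/89: ceiling(89/7) = 13, use 1/13
2/1157: ceiling(1157/2) = 579, use 1/579
1/669903: ceiling(669903/1) = 669903, use 1/669903
Result: 7/89 = 1/13 + 1/579 + 1/669903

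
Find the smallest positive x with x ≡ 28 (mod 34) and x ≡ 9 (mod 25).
334

Using Chinese Remainder Theorem:
M = 34 × 25 = 850
M1 = 25, M2 = 34
y1 = 25^(-1) mod 34 = 15
y2 = 34^(-1) mod 25 = 14
x = (28×25×15 + 9×34×14) mod 850 = 334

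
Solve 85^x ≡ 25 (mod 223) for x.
218

Baby-step giant-step with step n = ⌈√223⌉ = 15.
Baby steps 85^j mod 223 (j:value) for j=0..14: 0:1, 1:85, 2:89, 3:206, 4:116, 5:48, 6:66, 7:35, 8:76, 9:216, 10:74, 11:46, 12:119, 13:80, 14:110.
Giant-step multiplier: 85^(-15) ≡ 85^(222-15) = 85^207 ≡ 209 (mod 223).
Giant steps γ_i = 25·209^i mod 223: γ_0=25, γ_1=96, γ_2=217, γ_3=84, γ_4=162, γ_5=185, γ_6=86, γ_7=134, γ_8=131, γ_9=173, γ_10=31, γ_11=12, γ_12=55, γ_13=122, γ_14=76 (in table at j=8).
x = i·n + j = 14·15 + 8 = 218.
Check: 85^218 ≡ 25 (mod 223).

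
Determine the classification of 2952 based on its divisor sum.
abundant

Proper divisors of 2952: sum = 1 + 2 + 3 + 4 + 6 + 8 + 9 + 12 + ... + 492 + 738 + 984 + 1476 (23 divisors) = 5238
Since 5238 > 2952, 2952 is abundant.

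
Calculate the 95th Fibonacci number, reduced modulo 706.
289

Matrix identity: Q^n = [[F_(n+1), F_n], [F_n, F_(n-1)]] with Q = [[1,1],[1,0]].
n = 95 = 1011111₂. Square-and-multiply, entries mod 706:
Q^1 = [[1,1],[1,0]]
Q^2 = (Q^1)² = [[2,1],[1,1]]
Q^5 = (Q^2)²·Q = [[8,5],[5,3]]
Q^11 = (Q^5)²·Q = [[144,89],[89,55]]
Q^23 = (Q^11)²·Q = [[478,417],[417,61]]
Q^47 = (Q^23)²·Q = [[208,659],[659,255]]
Q^95 = (Q^47)²·Q = [[414,289],[289,125]]
F_95 mod 706 = Q^95[0][1] = 289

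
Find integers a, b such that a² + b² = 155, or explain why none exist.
Not possible

Factorization: 155 = 5 × 31
By Fermat: n is sum of two squares iff every prime p ≡ 3 (mod 4) appears to even power.
Prime(s) ≡ 3 (mod 4) with odd exponent: [(31, 1)]
Therefore 155 cannot be expressed as a² + b².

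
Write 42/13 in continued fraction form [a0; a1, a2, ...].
[3; 4, 3]

Euclidean algorithm steps:
42 = 3 × 13 + 3
13 = 4 × 3 + 1
3 = 3 × 1 + 0
Continued fraction: [3; 4, 3]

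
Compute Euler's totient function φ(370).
144

370 = 2 × 5 × 37
φ(n) = n × ∏(1 - 1/p) for each prime p dividing n
φ(370) = 370 × (1 - 1/2) × (1 - 1/5) × (1 - 1/37) = 144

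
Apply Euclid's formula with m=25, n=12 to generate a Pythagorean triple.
(481, 600, 769)

Euclid's formula: a = m² - n², b = 2mn, c = m² + n²
m = 25, n = 12
a = 25² - 12² = 625 - 144 = 481
b = 2 × 25 × 12 = 600
c = 25² + 12² = 625 + 144 = 769
Verification: 481² + 600² = 231361 + 360000 = 591361 = 769² ✓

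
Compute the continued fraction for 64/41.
[1; 1, 1, 3, 1, 1, 2]

Euclidean algorithm steps:
64 = 1 × 41 + 23
41 = 1 × 23 + 18
23 = 1 × 18 + 5
18 = 3 × 5 + 3
5 = 1 × 3 + 2
3 = 1 × 2 + 1
2 = 2 × 1 + 0
Continued fraction: [1; 1, 1, 3, 1, 1, 2]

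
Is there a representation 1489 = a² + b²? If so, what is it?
20² + 33² (a=20, b=33)

Factorization: 1489 = 1489
By Fermat: n is sum of two squares iff every prime p ≡ 3 (mod 4) appears to even power.
All primes ≡ 3 (mod 4) appear to even power.
Search a = 0, 1, 2, … for 1489 - a² a perfect square: first hit at a = 20: 1489 - 400 = 1089 = 33².
1489 = 20² + 33² = 400 + 1089 ✓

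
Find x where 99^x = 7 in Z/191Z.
133

Baby-step giant-step with step n = ⌈√191⌉ = 14.
Baby steps 99^j mod 191 (j:value) for j=0..13: 0:1, 1:99, 2:60, 3:19, 4:162, 5:185, 6:170, 7:22, 8:77, 9:174, 10:36, 11:126, 12:59, 13:111.
Giant-step multiplier: 99^(-14) ≡ 99^(190-14) = 99^176 ≡ 103 (mod 191).
Giant steps γ_i = 7·103^i mod 191: γ_0=7, γ_1=148, γ_2=155, γ_3=112, γ_4=76, γ_5=188, γ_6=73, γ_7=70, γ_8=143, γ_9=22 (in table at j=7).
x = i·n + j = 9·14 + 7 = 133.
Check: 99^133 ≡ 7 (mod 191).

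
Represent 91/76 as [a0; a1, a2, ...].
[1; 5, 15]

Euclidean algorithm steps:
91 = 1 × 76 + 15
76 = 5 × 15 + 1
15 = 15 × 1 + 0
Continued fraction: [1; 5, 15]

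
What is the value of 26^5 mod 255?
161

Repeated squaring. Binary of 5 = 101.
26^1 ≡ 26 (mod 255); 26^2 ≡ 166 (mod 255); 26^4 ≡ 16 (mod 255)
26^5 = 26^1 × 26^4 ≡ 161 (mod 255)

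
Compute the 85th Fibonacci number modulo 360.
305

Matrix identity: Q^n = [[F_(n+1), F_n], [F_n, F_(n-1)]] with Q = [[1,1],[1,0]].
n = 85 = 1010101₂. Square-and-multiply, entries mod 360:
Q^1 = [[1,1],[1,0]]
Q^2 = (Q^1)² = [[2,1],[1,1]]
Q^5 = (Q^2)²·Q = [[8,5],[5,3]]
Q^10 = (Q^5)² = [[89,55],[55,34]]
Q^21 = (Q^10)²·Q = [[71,146],[146,285]]
Q^42 = (Q^21)² = [[77,136],[136,301]]
Q^85 = (Q^42)²·Q = [[233,305],[305,288]]
F_85 mod 360 = Q^85[0][1] = 305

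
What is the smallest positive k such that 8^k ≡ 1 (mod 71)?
35

71 is prime, so ord(8) divides φ(71) = 70.
Divisors of 70: 1, 2, 5, 7, 10, 14, 35, 70.
Repeated squaring: 8^1 ≡ 8, 8^2 ≡ 64, 8^4 ≡ 49, 8^8 ≡ 58, 8^16 ≡ 27, 8^32 ≡ 19, 8^64 ≡ 6 (mod 71).
Test 8^d mod 71 for each divisor d in increasing order:
8^1 ≡ 8
8^2 ≡ 64
8^5 = 8^4·8^1 ≡ 37
8^7 = 8^4·8^2·8^1 ≡ 25
8^10 = 8^8·8^2 ≡ 20
8^14 = 8^8·8^4·8^2 ≡ 57
8^35 = 8^32·8^2·8^1 ≡ 1  ← first divisor giving 1
The order is 35.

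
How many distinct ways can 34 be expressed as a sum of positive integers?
12310

p(n) counts ways to write n as a sum of positive integers (order ignored).
Euler's pentagonal recurrence: p(k) = p(k-1) + p(k-2) - p(k-5) - p(k-7) + p(k-12) + p(k-15) - ... (offsets j(3j∓1)/2, signs ++--, p(0)=1, p(<0)=0).
DP table for k = 0..33: p(0)=1, p(1)=1, p(2)=2, p(3)=3, p(4)=5, p(5)=7, p(6)=11, p(7)=15, p(8)=22, p(9)=30, p(10)=42, p(11)=56, p(12)=77, p(13)=101, p(14)=135, p(15)=176, p(16)=231, p(17)=297, p(18)=385, p(19)=490, p(20)=627, p(21)=792, p(22)=1002, p(23)=1255, p(24)=1575, p(25)=1958, p(26)=2436, p(27)=3010, p(28)=3718, p(29)=4565, p(30)=5604, p(31)=6842, p(32)=8349, p(33)=10143.
Final step: p(34) = p(33) + p(32) - p(29) - p(27) + p(22) + p(19) - p(12) - p(8)
= 10143 + 8349 - 4565 - 3010 + 1002 + 490 - 77 - 22
= 12310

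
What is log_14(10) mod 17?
11

Baby-step giant-step with step n = ⌈√17⌉ = 5.
Baby steps 14^j mod 17 (j:value) for j=0..4: 0:1, 1:14, 2:9, 3:7, 4:13.
Giant-step multiplier: 14^(-5) ≡ 14^(16-5) = 14^11 ≡ 10 (mod 17).
Giant steps γ_i = 10·10^i mod 17: γ_0=10, γ_1=15, γ_2=14 (in table at j=1).
x = i·n + j = 2·5 + 1 = 11.
Check: 14^11 ≡ 10 (mod 17).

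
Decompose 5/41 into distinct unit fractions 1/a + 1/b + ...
1/9 + 1/93 + 1/11439

Greedy algorithm:
5/41: ceiling(41/5) = 9, use 1/9
4/369: ceiling(369/4) = 93, use 1/93
1/11439: ceiling(11439/1) = 11439, use 1/11439
Result: 5/41 = 1/9 + 1/93 + 1/11439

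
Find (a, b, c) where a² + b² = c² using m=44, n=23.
(1407, 2024, 2465)

Euclid's formula: a = m² - n², b = 2mn, c = m² + n²
m = 44, n = 23
a = 44² - 23² = 1936 - 529 = 1407
b = 2 × 44 × 23 = 2024
c = 44² + 23² = 1936 + 529 = 2465
Verification: 1407² + 2024² = 1979649 + 4096576 = 6076225 = 2465² ✓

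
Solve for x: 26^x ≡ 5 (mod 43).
41

Baby-step giant-step with step n = ⌈√43⌉ = 7.
Baby steps 26^j mod 43 (j:value) for j=0..6: 0:1, 1:26, 2:31, 3:32, 4:15, 5:3, 6:35.
Giant-step multiplier: 26^(-7) ≡ 26^(42-7) = 26^35 ≡ 37 (mod 43).
Giant steps γ_i = 5·37^i mod 43: γ_0=5, γ_1=13, γ_2=8, γ_3=38, γ_4=30, γ_5=35 (in table at j=6).
x = i·n + j = 5·7 + 6 = 41.
Check: 26^41 ≡ 5 (mod 43).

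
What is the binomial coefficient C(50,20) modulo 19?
5

Using Lucas' theorem:
Write n=50 and k=20 in base 19:
n in base 19: [2, 12]
k in base 19: [1, 1]
C(50,20) mod 19 = ∏ C(n_i, k_i) mod 19
Digit binomials (mod 19): C(2,1) = 2; C(12,1) = 12
Product: 2 × 12 = 24 ≡ 5 (mod 19)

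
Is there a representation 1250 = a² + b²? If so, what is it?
5² + 35² (a=5, b=35)

Factorization: 1250 = 2 × 5^4
By Fermat: n is sum of two squares iff every prime p ≡ 3 (mod 4) appears to even power.
All primes ≡ 3 (mod 4) appear to even power.
Search a = 0, 1, 2, … for 1250 - a² a perfect square: first hit at a = 5: 1250 - 25 = 1225 = 35².
1250 = 5² + 35² = 25 + 1225 ✓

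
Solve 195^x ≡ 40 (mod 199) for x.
174

Baby-step giant-step with step n = ⌈√199⌉ = 15.
Baby steps 195^j mod 199 (j:value) for j=0..14: 0:1, 1:195, 2:16, 3:135, 4:57, 5:170, 6:116, 7:133, 8:65, 9:138, 10:45, 11:19, 12:123, 13:105, 14:177.
Giant-step multiplier: 195^(-15) ≡ 195^(198-15) = 195^183 ≡ 147 (mod 199).
Giant steps γ_i = 40·147^i mod 199: γ_0=40, γ_1=109, γ_2=103, γ_3=17, γ_4=111, γ_5=198, γ_6=52, γ_7=82, γ_8=114, γ_9=42, γ_10=5, γ_11=138 (in table at j=9).
x = i·n + j = 11·15 + 9 = 174.
Check: 195^174 ≡ 40 (mod 199).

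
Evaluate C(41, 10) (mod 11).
0

Using Lucas' theorem:
Write n=41 and k=10 in base 11:
n in base 11: [3, 8]
k in base 11: [0, 10]
C(41,10) mod 11 = ∏ C(n_i, k_i) mod 11
Digit binomials (mod 11): C(3,0) = 1; C(8,10) = 0 (k_i > n_i)
Product: 1 × 0 = 0 ≡ 0 (mod 11)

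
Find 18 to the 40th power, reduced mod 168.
144

Repeated squaring. Binary of 40 = 101000.
18^1 ≡ 18 (mod 168); 18^2 ≡ 156 (mod 168); 18^4 ≡ 144 (mod 168); 18^8 ≡ 72 (mod 168); 18^16 ≡ 144 (mod 168); 18^32 ≡ 72 (mod 168)
18^40 = 18^8 × 18^32 ≡ 144 (mod 168)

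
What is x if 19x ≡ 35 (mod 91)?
x ≡ 21 (mod 91)

gcd(19, 91) = 1, which divides 35, so solutions exist.
Find 19^(-1) mod 91 by the extended Euclidean algorithm:
91 = 4 × 19 + 15  ⟹  15 = (1)·91 + (-4)·19
19 = 1 × 15 + 4  ⟹  4 = (-1)·91 + (5)·19
15 = 3 × 4 + 3  ⟹  3 = (4)·91 + (-19)·19
4 = 1 × 3 + 1  ⟹  1 = (-5)·91 + (24)·19
So (24)·19 ≡ 1 (mod 91), i.e. 19^(-1) ≡ 24 (mod 91).
x ≡ 24 × 35 = 840 ≡ 21 (mod 91).
Check: 19 × 21 = 399 ≡ 35 (mod 91).
Unique solution: x ≡ 21 (mod 91)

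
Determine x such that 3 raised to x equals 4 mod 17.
12

Baby-step giant-step with step n = ⌈√17⌉ = 5.
Baby steps 3^j mod 17 (j:value) for j=0..4: 0:1, 1:3, 2:9, 3:10, 4:13.
Giant-step multiplier: 3^(-5) ≡ 3^(16-5) = 3^11 ≡ 7 (mod 17).
Giant steps γ_i = 4·7^i mod 17: γ_0=4, γ_1=11, γ_2=9 (in table at j=2).
x = i·n + j = 2·5 + 2 = 12.
Check: 3^12 ≡ 4 (mod 17).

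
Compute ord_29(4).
14

29 is prime, so ord(4) divides φ(29) = 28.
Divisors of 28: 1, 2, 4, 7, 14, 28.
Repeated squaring: 4^1 ≡ 4, 4^2 ≡ 16, 4^4 ≡ 24, 4^8 ≡ 25, 4^16 ≡ 16 (mod 29).
Test 4^d mod 29 for each divisor d in increasing order:
4^1 ≡ 4
4^2 ≡ 16
4^4 ≡ 24
4^7 = 4^4·4^2·4^1 ≡ 28
4^14 = 4^8·4^4·4^2 ≡ 1  ← first divisor giving 1
The order is 14.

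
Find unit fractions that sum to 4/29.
1/8 + 1/78 + 1/9048

Greedy algorithm:
4/29: ceiling(29/4) = 8, use 1/8
3/232: ceiling(232/3) = 78, use 1/78
1/9048: ceiling(9048/1) = 9048, use 1/9048
Result: 4/29 = 1/8 + 1/78 + 1/9048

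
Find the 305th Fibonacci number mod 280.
85

Matrix identity: Q^n = [[F_(n+1), F_n], [F_n, F_(n-1)]] with Q = [[1,1],[1,0]].
n = 305 = 100110001₂. Square-and-multiply, entries mod 280:
Q^1 = [[1,1],[1,0]]
Q^2 = (Q^1)² = [[2,1],[1,1]]
Q^4 = (Q^2)² = [[5,3],[3,2]]
Q^9 = (Q^4)²·Q = [[55,34],[34,21]]
Q^19 = (Q^9)²·Q = [[45,261],[261,64]]
Q^38 = (Q^19)² = [[146,169],[169,257]]
Q^76 = (Q^38)² = [[37,67],[67,250]]
Q^152 = (Q^76)² = [[258,189],[189,69]]
Q^305 = (Q^152)²·Q = [[8,85],[85,203]]
F_305 mod 280 = Q^305[0][1] = 85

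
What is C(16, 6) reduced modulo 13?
0

Using Lucas' theorem:
Write n=16 and k=6 in base 13:
n in base 13: [1, 3]
k in base 13: [0, 6]
C(16,6) mod 13 = ∏ C(n_i, k_i) mod 13
Digit binomials (mod 13): C(1,0) = 1; C(3,6) = 0 (k_i > n_i)
Product: 1 × 0 = 0 ≡ 0 (mod 13)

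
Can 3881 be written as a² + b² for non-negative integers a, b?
20² + 59² (a=20, b=59)

Factorization: 3881 = 3881
By Fermat: n is sum of two squares iff every prime p ≡ 3 (mod 4) appears to even power.
All primes ≡ 3 (mod 4) appear to even power.
Search a = 0, 1, 2, … for 3881 - a² a perfect square: first hit at a = 20: 3881 - 400 = 3481 = 59².
3881 = 20² + 59² = 400 + 3481 ✓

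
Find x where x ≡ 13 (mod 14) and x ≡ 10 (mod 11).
153

Using Chinese Remainder Theorem:
M = 14 × 11 = 154
M1 = 11, M2 = 14
y1 = 11^(-1) mod 14 = 9
y2 = 14^(-1) mod 11 = 4
x = (13×11×9 + 10×14×4) mod 154 = 153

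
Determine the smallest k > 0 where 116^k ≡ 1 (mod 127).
126

127 is prime, so ord(116) divides φ(127) = 126.
Divisors of 126: 1, 2, 3, 6, 7, 9, 14, 18, 21, 42, 63, 126.
Repeated squaring: 116^1 ≡ 116, 116^2 ≡ 121, 116^4 ≡ 36, 116^8 ≡ 26, 116^16 ≡ 41, 116^32 ≡ 30, 116^64 ≡ 11 (mod 127).
Test 116^d mod 127 for each divisor d in increasing order:
116^1 ≡ 116
116^2 ≡ 121
116^3 = 116^2·116^1 ≡ 66
116^6 = 116^4·116^2 ≡ 38
116^7 = 116^4·116^2·116^1 ≡ 90
116^9 = 116^8·116^1 ≡ 95
116^14 = 116^8·116^4·116^2 ≡ 99
116^18 = 116^16·116^2 ≡ 8
116^21 = 116^16·116^4·116^1 ≡ 20
116^42 = 116^32·116^8·116^2 ≡ 19
116^63 = 116^32·116^16·116^8·116^4·116^2·116^1 ≡ 126
116^126 = 116^64·116^32·116^16·116^8·116^4·116^2 ≡ 1  ← first divisor giving 1
The order is 126.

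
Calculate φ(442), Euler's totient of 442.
192

442 = 2 × 13 × 17
φ(n) = n × ∏(1 - 1/p) for each prime p dividing n
φ(442) = 442 × (1 - 1/2) × (1 - 1/13) × (1 - 1/17) = 192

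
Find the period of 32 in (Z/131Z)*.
26

131 is prime, so ord(32) divides φ(131) = 130.
Divisors of 130: 1, 2, 5, 10, 13, 26, 65, 130.
Repeated squaring: 32^1 ≡ 32, 32^2 ≡ 107, 32^4 ≡ 52, 32^8 ≡ 84, 32^16 ≡ 113, 32^32 ≡ 62, 32^64 ≡ 45, 32^128 ≡ 60 (mod 131).
Test 32^d mod 131 for each divisor d in increasing order:
32^1 ≡ 32
32^2 ≡ 107
32^5 = 32^4·32^1 ≡ 92
32^10 = 32^8·32^2 ≡ 80
32^13 = 32^8·32^4·32^1 ≡ 130
32^26 = 32^16·32^8·32^2 ≡ 1  ← first divisor giving 1
The order is 26.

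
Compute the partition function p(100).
190569292

p(n) counts ways to write n as a sum of positive integers (order ignored).
Euler's pentagonal recurrence: p(k) = p(k-1) + p(k-2) - p(k-5) - p(k-7) + p(k-12) + p(k-15) - ... (offsets j(3j∓1)/2, signs ++--, p(0)=1, p(<0)=0).
DP table for k = 0..99: p(0)=1, p(1)=1, p(2)=2, p(3)=3, p(4)=5, p(5)=7, p(6)=11, p(7)=15, p(8)=22, p(9)=30, p(10)=42, p(11)=56, p(12)=77, p(13)=101, p(14)=135, p(15)=176, p(16)=231, p(17)=297, p(18)=385, p(19)=490, p(20)=627, p(21)=792, p(22)=1002, p(23)=1255, p(24)=1575, p(25)=1958, p(26)=2436, p(27)=3010, p(28)=3718, p(29)=4565, p(30)=5604, p(31)=6842, p(32)=8349, p(33)=10143, p(34)=12310, p(35)=14883, p(36)=17977, p(37)=21637, p(38)=26015, p(39)=31185, p(40)=37338, p(41)=44583, p(42)=53174, p(43)=63261, p(44)=75175, p(45)=89134, p(46)=105558, p(47)=124754, p(48)=147273, p(49)=173525, p(50)=204226, p(51)=239943, p(52)=281589, p(53)=329931, p(54)=386155, p(55)=451276, p(56)=526823, p(57)=614154, p(58)=715220, p(59)=831820, p(60)=966467, p(61)=1121505, p(62)=1300156, p(63)=1505499, p(64)=1741630, p(65)=2012558, p(66)=2323520, p(67)=2679689, p(68)=3087735, p(69)=3554345, p(70)=4087968, p(71)=4697205, p(72)=5392783, p(73)=6185689, p(74)=7089500, p(75)=8118264, p(76)=9289091, p(77)=10619863, p(78)=12132164, p(79)=13848650, p(80)=15796476, p(81)=18004327, p(82)=20506255, p(83)=23338469, p(84)=26543660, p(85)=30167357, p(86)=34262962, p(87)=38887673, p(88)=44108109, p(89)=49995925, p(90)=56634173, p(91)=64112359, p(92)=72533807, p(93)=82010177, p(94)=92669720, p(95)=104651419, p(96)=118114304, p(97)=133230930, p(98)=150198136, p(99)=169229875.
Final step: p(100) = p(99) + p(98) - p(95) - p(93) + p(88) + p(85) - p(78) - p(74) + p(65) + p(60) - p(49) - p(43) + p(30) + p(23) - p(8) - p(0)
= 169229875 + 150198136 - 104651419 - 82010177 + 44108109 + 30167357 - 12132164 - 7089500 + 2012558 + 966467 - 173525 - 63261 + 5604 + 1255 - 22 - 1
= 190569292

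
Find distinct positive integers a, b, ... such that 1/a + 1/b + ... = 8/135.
1/17 + 1/2295

Greedy algorithm:
8/135: ceiling(135/8) = 17, use 1/17
1/2295: ceiling(2295/1) = 2295, use 1/2295
Result: 8/135 = 1/17 + 1/2295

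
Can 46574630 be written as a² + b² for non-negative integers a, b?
Not possible

Factorization: 46574630 = 2 × 5 × 167^3
By Fermat: n is sum of two squares iff every prime p ≡ 3 (mod 4) appears to even power.
Prime(s) ≡ 3 (mod 4) with odd exponent: [(167, 3)]
Therefore 46574630 cannot be expressed as a² + b².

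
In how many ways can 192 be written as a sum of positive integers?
1987276856363

p(n) counts ways to write n as a sum of positive integers (order ignored).
Euler's pentagonal recurrence: p(k) = p(k-1) + p(k-2) - p(k-5) - p(k-7) + p(k-12) + p(k-15) - ... (offsets j(3j∓1)/2, signs ++--, p(0)=1, p(<0)=0).
DP table for k = 0..191: p(0)=1, p(1)=1, p(2)=2, p(3)=3, p(4)=5, p(5)=7, p(6)=11, p(7)=15, p(8)=22, p(9)=30, p(10)=42, p(11)=56, p(12)=77, p(13)=101, p(14)=135, p(15)=176, p(16)=231, p(17)=297, p(18)=385, p(19)=490, p(20)=627, p(21)=792, p(22)=1002, p(23)=1255, p(24)=1575, p(25)=1958, p(26)=2436, p(27)=3010, p(28)=3718, p(29)=4565, p(30)=5604, p(31)=6842, p(32)=8349, p(33)=10143, p(34)=12310, p(35)=14883, p(36)=17977, p(37)=21637, p(38)=26015, p(39)=31185, p(40)=37338, p(41)=44583, p(42)=53174, p(43)=63261, p(44)=75175, p(45)=89134, p(46)=105558, p(47)=124754, p(48)=147273, p(49)=173525, p(50)=204226, p(51)=239943, p(52)=281589, p(53)=329931, p(54)=386155, p(55)=451276, p(56)=526823, p(57)=614154, p(58)=715220, p(59)=831820, p(60)=966467, p(61)=1121505, p(62)=1300156, p(63)=1505499, p(64)=1741630, p(65)=2012558, p(66)=2323520, p(67)=2679689, p(68)=3087735, p(69)=3554345, p(70)=4087968, p(71)=4697205, p(72)=5392783, p(73)=6185689, p(74)=7089500, p(75)=8118264, p(76)=9289091, p(77)=10619863, p(78)=12132164, p(79)=13848650, p(80)=15796476, p(81)=18004327, p(82)=20506255, p(83)=23338469, p(84)=26543660, p(85)=30167357, p(86)=34262962, p(87)=38887673, p(88)=44108109, p(89)=49995925, p(90)=56634173, p(91)=64112359, p(92)=72533807, p(93)=82010177, p(94)=92669720, p(95)=104651419, p(96)=118114304, p(97)=133230930, p(98)=150198136, p(99)=169229875, p(100)=190569292, p(101)=214481126, p(102)=241265379, p(103)=271248950, p(104)=304801365, p(105)=342325709, p(106)=384276336, p(107)=431149389, p(108)=483502844, p(109)=541946240, p(110)=607163746, p(111)=679903203, p(112)=761002156, p(113)=851376628, p(114)=952050665, p(115)=1064144451, p(116)=1188908248, p(117)=1327710076, p(118)=1482074143, p(119)=1653668665, p(120)=1844349560, p(121)=2056148051, p(122)=2291320912, p(123)=2552338241, p(124)=2841940500, p(125)=3163127352, p(126)=3519222692, p(127)=3913864295, p(128)=4351078600, p(129)=4835271870, p(130)=5371315400, p(131)=5964539504, p(132)=6620830889, p(133)=7346629512, p(134)=8149040695, p(135)=9035836076, p(136)=10015581680, p(137)=11097645016, p(138)=12292341831, p(139)=13610949895, p(140)=15065878135, p(141)=16670689208, p(142)=18440293320, p(143)=20390982757, p(144)=22540654445, p(145)=24908858009, p(146)=27517052599, p(147)=30388671978, p(148)=33549419497, p(149)=37027355200, p(150)=40853235313, p(151)=45060624582, p(152)=49686288421, p(153)=54770336324, p(154)=60356673280, p(155)=66493182097, p(156)=73232243759, p(157)=80630964769, p(158)=88751778802, p(159)=97662728555, p(160)=107438159466, p(161)=118159068427, p(162)=129913904637, p(163)=142798995930, p(164)=156919475295, p(165)=172389800255, p(166)=189334822579, p(167)=207890420102, p(168)=228204732751, p(169)=250438925115, p(170)=274768617130, p(171)=301384802048, p(172)=330495499613, p(173)=362326859895, p(174)=397125074750, p(175)=435157697830, p(176)=476715857290, p(177)=522115831195, p(178)=571701605655, p(179)=625846753120, p(180)=684957390936, p(181)=749474411781, p(182)=819876908323, p(183)=896684817527, p(184)=980462880430, p(185)=1071823774337, p(186)=1171432692373, p(187)=1280011042268, p(188)=1398341745571, p(189)=1527273599625, p(190)=1667727404093, p(191)=1820701100652.
Final step: p(192) = p(191) + p(190) - p(187) - p(185) + p(180) + p(177) - p(170) - p(166) + p(157) + p(152) - p(141) - p(135) + p(122) + p(115) - p(100) - p(92) + p(75) + p(66) - p(47) - p(37) + p(16) + p(5)
= 1820701100652 + 1667727404093 - 1280011042268 - 1071823774337 + 684957390936 + 522115831195 - 274768617130 - 189334822579 + 80630964769 + 49686288421 - 16670689208 - 9035836076 + 2291320912 + 1064144451 - 190569292 - 72533807 + 8118264 + 2323520 - 124754 - 21637 + 231 + 7
= 1987276856363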